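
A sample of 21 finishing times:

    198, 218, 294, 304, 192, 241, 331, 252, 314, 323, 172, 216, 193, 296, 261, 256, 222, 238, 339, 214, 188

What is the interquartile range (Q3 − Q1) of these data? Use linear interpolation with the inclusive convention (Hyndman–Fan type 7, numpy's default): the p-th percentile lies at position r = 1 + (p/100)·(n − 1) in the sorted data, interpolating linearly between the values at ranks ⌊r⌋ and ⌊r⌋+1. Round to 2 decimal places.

Sorted: 172, 188, 192, 193, 198, 214, 216, 218, 222, 238, 241, 252, 256, 261, 294, 296, 304, 314, 323, 331, 339.
n = 21.
P25: r = 6 (integer) → 214.
P75: r = 16 (integer) → 296.
Difference: 296 − 214 = 82.

82.00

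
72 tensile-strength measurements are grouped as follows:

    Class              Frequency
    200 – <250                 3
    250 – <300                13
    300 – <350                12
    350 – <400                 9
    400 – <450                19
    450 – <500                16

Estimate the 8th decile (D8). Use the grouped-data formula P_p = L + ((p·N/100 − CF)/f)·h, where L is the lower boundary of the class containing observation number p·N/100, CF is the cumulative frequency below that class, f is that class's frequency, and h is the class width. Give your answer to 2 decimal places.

455.00

N = 72; target position k = 80/100 · 72 = 57.6.
Cumulative frequencies: 3, 16, 28, 37, 56, 72.
Observation 57.6 falls in the class 450 – <500.
L = 450, CF = 56, f = 16, h = 50.
P80 = 450 + ((57.6 − 56)/16)·50 = 450 + 5 = 455.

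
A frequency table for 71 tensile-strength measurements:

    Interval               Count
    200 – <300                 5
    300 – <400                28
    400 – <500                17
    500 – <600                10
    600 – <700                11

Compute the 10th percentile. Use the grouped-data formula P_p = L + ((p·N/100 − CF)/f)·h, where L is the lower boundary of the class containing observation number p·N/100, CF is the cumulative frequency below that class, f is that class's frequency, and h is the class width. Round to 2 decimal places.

N = 71; target position k = 10/100 · 71 = 7.1.
Cumulative frequencies: 5, 33, 50, 60, 71.
Observation 7.1 falls in the class 300 – <400.
L = 300, CF = 5, f = 28, h = 100.
P10 = 300 + ((7.1 − 5)/28)·100 = 300 + 7.5 = 307.5.

307.50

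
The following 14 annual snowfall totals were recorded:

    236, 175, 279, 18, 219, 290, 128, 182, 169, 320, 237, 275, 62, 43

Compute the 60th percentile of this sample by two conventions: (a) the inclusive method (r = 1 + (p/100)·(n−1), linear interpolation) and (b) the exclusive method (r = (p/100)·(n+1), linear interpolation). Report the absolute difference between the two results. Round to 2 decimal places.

3.40

Sorted: 18, 43, 62, 128, 169, 175, 182, 219, 236, 237, 275, 279, 290, 320.
n = 14.
(a) r = 8.8; between ranks 8 (219) and 9 (236): 232.6.
(b) r = 9 → value at rank 9 = 236.
|232.6 − 236| = 3.4.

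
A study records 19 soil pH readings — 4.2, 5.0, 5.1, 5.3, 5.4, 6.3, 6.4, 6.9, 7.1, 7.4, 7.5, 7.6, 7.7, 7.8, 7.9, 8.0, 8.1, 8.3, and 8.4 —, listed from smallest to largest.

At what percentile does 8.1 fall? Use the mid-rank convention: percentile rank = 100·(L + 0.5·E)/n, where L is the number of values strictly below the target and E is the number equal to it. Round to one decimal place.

86.8

Count below 8.1: L = 16; count equal: E = 1; n = 19.
Percentile rank = 100·(16 + 0.5·1)/19 = 100·16.5/19 = 86.84.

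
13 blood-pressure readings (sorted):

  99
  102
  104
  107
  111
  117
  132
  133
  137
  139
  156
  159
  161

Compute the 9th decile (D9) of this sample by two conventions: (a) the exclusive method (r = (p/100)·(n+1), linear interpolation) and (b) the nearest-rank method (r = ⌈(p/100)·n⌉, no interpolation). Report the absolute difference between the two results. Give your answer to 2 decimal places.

1.20

n = 13.
(a) r = 12.6; between ranks 12 (159) and 13 (161): 160.2.
(b) the nearest-rank method: rank 12 → 159.
|160.2 − 159| = 1.2.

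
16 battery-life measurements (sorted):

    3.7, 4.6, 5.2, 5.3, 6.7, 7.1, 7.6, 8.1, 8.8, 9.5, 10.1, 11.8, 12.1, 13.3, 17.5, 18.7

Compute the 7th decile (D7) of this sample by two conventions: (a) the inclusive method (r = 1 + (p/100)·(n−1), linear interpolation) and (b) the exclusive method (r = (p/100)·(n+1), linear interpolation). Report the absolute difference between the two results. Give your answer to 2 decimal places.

0.68

n = 16.
(a) r = 11.5; between ranks 11 (10.1) and 12 (11.8): 10.95.
(b) r = 11.9; between ranks 11 (10.1) and 12 (11.8): 11.63.
|10.95 − 11.63| = 0.68.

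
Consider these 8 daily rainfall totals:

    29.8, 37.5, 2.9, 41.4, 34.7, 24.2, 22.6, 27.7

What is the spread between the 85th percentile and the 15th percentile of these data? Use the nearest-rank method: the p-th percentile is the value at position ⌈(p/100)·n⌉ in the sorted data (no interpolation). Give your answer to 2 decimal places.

14.90

Sorted: 2.9, 22.6, 24.2, 27.7, 29.8, 34.7, 37.5, 41.4.
n = 8.
P15: rank ⌈15/100·8⌉ = 2 → 22.6.
P85: rank ⌈85/100·8⌉ = 7 → 37.5.
Difference: 37.5 − 22.6 = 14.9.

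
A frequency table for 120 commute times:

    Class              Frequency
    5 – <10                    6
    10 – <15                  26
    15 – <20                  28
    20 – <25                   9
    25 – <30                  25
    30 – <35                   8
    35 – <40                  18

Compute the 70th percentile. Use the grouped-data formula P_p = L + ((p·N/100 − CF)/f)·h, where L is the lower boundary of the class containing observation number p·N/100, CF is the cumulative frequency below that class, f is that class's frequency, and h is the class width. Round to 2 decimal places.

N = 120; target position k = 70/100 · 120 = 84.
Cumulative frequencies: 6, 32, 60, 69, 94, 102, 120.
Observation 84 falls in the class 25 – <30.
L = 25, CF = 69, f = 25, h = 5.
P70 = 25 + ((84 − 69)/25)·5 = 25 + 3 = 28.

28.00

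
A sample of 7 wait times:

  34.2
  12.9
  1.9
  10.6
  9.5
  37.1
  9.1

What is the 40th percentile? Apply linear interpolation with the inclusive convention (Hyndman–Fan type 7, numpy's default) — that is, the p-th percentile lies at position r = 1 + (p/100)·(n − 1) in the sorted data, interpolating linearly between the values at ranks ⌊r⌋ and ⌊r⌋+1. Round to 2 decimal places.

9.94

Sorted: 1.9, 9.1, 9.5, 10.6, 12.9, 34.2, 37.1.
n = 7.
r = 1 + (40/100)·(7 − 1) = 1 + 2.4 = 3.4.
Rank 3 is 9.5 and rank 4 is 10.6.
Interpolate: 9.5 + 0.4·(10.6 − 9.5) = 9.5 + 0.4·1.1 = 9.94.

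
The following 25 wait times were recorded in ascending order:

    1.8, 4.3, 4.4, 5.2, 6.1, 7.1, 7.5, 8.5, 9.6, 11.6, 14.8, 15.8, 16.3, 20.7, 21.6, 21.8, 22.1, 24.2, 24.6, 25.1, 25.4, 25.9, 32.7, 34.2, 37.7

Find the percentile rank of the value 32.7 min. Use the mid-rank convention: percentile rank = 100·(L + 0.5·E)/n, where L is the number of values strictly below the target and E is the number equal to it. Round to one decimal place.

90.0

Count below 32.7: L = 22; count equal: E = 1; n = 25.
Percentile rank = 100·(22 + 0.5·1)/25 = 100·22.5/25 = 90.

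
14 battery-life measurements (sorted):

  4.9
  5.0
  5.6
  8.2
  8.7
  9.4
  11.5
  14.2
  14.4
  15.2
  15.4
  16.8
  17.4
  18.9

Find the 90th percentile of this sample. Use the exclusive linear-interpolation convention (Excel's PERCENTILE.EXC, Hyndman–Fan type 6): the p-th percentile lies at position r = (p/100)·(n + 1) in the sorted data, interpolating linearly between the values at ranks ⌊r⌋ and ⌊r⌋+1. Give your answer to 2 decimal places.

18.15

n = 14.
r = (90/100)·(14 + 1) = 13.5.
Rank 13 is 17.4 and rank 14 is 18.9.
Interpolate: 17.4 + 0.5·(18.9 − 17.4) = 17.4 + 0.5·1.5 = 18.15.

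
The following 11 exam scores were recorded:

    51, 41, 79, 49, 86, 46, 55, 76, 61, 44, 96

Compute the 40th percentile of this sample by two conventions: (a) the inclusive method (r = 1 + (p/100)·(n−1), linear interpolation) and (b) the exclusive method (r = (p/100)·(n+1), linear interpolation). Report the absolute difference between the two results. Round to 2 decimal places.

0.40

Sorted: 41, 44, 46, 49, 51, 55, 61, 76, 79, 86, 96.
n = 11.
(a) r = 5 → value at rank 5 = 51.
(b) r = 4.8; between ranks 4 (49) and 5 (51): 50.6.
|51 − 50.6| = 0.4.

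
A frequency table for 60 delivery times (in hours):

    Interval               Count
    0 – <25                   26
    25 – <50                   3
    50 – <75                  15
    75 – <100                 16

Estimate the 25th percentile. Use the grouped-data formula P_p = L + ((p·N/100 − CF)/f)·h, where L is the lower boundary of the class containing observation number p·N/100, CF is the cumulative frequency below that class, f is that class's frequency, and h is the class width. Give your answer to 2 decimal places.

N = 60; target position k = 25/100 · 60 = 15.
Cumulative frequencies: 26, 29, 44, 60.
Observation 15 falls in the class 0 – <25.
L = 0, CF = 0, f = 26, h = 25.
P25 = 0 + ((15 − 0)/26)·25 = 0 + 14.4231 = 14.4231.

14.42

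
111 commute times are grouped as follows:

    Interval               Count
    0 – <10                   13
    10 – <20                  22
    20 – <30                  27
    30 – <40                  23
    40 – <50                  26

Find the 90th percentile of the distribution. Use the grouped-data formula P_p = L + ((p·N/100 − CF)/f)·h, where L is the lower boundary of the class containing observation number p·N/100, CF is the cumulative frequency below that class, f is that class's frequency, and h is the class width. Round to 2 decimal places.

45.73

N = 111; target position k = 90/100 · 111 = 99.9.
Cumulative frequencies: 13, 35, 62, 85, 111.
Observation 99.9 falls in the class 40 – <50.
L = 40, CF = 85, f = 26, h = 10.
P90 = 40 + ((99.9 − 85)/26)·10 = 40 + 5.73077 = 45.7308.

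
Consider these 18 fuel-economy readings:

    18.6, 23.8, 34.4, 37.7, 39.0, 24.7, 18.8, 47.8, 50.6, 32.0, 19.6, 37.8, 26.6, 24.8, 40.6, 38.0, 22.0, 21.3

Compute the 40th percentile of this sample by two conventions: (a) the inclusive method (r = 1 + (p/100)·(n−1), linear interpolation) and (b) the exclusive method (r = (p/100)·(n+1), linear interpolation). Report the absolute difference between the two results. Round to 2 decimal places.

0.02

Sorted: 18.6, 18.8, 19.6, 21.3, 22.0, 23.8, 24.7, 24.8, 26.6, 32.0, 34.4, 37.7, 37.8, 38.0, 39.0, 40.6, 47.8, 50.6.
n = 18.
(a) r = 7.8; between ranks 7 (24.7) and 8 (24.8): 24.78.
(b) r = 7.6; between ranks 7 (24.7) and 8 (24.8): 24.76.
|24.78 − 24.76| = 0.02.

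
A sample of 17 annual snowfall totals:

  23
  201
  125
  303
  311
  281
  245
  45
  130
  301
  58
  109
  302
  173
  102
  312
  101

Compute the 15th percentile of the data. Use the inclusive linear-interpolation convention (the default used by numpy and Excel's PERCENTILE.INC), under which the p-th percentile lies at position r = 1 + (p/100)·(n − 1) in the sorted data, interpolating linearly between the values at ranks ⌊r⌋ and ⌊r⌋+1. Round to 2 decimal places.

75.20

Sorted: 23, 45, 58, 101, 102, 109, 125, 130, 173, 201, 245, 281, 301, 302, 303, 311, 312.
n = 17.
r = 1 + (15/100)·(17 − 1) = 1 + 2.4 = 3.4.
Rank 3 is 58 and rank 4 is 101.
Interpolate: 58 + 0.4·(101 − 58) = 58 + 0.4·43 = 75.2.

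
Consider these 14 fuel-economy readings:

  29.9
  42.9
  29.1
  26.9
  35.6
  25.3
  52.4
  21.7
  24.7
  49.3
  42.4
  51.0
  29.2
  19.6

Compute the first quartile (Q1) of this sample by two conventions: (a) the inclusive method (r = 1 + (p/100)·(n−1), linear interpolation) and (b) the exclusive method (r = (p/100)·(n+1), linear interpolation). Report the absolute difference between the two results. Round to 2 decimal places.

0.55

Sorted: 19.6, 21.7, 24.7, 25.3, 26.9, 29.1, 29.2, 29.9, 35.6, 42.4, 42.9, 49.3, 51.0, 52.4.
n = 14.
(a) r = 4.25; between ranks 4 (25.3) and 5 (26.9): 25.7.
(b) r = 3.75; between ranks 3 (24.7) and 4 (25.3): 25.15.
|25.7 − 25.15| = 0.55.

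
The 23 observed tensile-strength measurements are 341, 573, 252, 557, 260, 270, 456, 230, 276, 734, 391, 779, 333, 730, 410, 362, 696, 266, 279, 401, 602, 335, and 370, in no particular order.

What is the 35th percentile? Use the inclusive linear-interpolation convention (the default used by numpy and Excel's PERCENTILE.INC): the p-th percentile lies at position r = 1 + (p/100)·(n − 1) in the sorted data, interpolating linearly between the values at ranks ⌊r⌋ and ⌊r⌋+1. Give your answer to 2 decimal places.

334.40

Sorted: 230, 252, 260, 266, 270, 276, 279, 333, 335, 341, 362, 370, 391, 401, 410, 456, 557, 573, 602, 696, 730, 734, 779.
n = 23.
r = 1 + (35/100)·(23 − 1) = 1 + 7.7 = 8.7.
Rank 8 is 333 and rank 9 is 335.
Interpolate: 333 + 0.7·(335 − 333) = 333 + 0.7·2 = 334.4.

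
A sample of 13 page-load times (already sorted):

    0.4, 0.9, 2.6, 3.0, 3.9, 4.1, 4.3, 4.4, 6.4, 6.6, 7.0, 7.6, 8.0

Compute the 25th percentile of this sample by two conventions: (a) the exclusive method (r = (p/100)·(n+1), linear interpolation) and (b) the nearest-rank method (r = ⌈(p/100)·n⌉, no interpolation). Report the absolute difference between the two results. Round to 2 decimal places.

0.20

n = 13.
(a) r = 3.5; between ranks 3 (2.6) and 4 (3.0): 2.8.
(b) the nearest-rank method: rank 4 → 3.
|2.8 − 3| = 0.2.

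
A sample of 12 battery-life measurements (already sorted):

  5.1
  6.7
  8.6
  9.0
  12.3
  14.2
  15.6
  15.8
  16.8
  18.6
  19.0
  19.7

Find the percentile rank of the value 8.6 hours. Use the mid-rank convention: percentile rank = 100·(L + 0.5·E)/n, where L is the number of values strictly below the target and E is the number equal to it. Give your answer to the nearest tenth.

Count below 8.6: L = 2; count equal: E = 1; n = 12.
Percentile rank = 100·(2 + 0.5·1)/12 = 100·2.5/12 = 20.83.

20.8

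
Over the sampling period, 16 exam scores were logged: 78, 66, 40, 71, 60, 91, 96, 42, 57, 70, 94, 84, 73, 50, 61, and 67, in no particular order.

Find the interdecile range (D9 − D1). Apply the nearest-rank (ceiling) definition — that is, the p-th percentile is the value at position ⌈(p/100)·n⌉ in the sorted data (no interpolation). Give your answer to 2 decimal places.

Sorted: 40, 42, 50, 57, 60, 61, 66, 67, 70, 71, 73, 78, 84, 91, 94, 96.
n = 16.
P10: rank ⌈10/100·16⌉ = 2 → 42.
P90: rank ⌈90/100·16⌉ = 15 → 94.
Difference: 94 − 42 = 52.

52.00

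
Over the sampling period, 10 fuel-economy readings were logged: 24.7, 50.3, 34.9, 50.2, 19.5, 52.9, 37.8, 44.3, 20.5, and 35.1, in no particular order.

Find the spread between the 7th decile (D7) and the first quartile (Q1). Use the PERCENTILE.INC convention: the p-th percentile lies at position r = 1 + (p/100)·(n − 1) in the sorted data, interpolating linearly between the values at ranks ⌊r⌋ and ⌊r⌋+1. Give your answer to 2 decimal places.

Sorted: 19.5, 20.5, 24.7, 34.9, 35.1, 37.8, 44.3, 50.2, 50.3, 52.9.
n = 10.
P25: r = 3.25; ranks 3–4 are 24.7, 34.9; interpolating gives 27.25.
P70: r = 7.3; ranks 7–8 are 44.3, 50.2; interpolating gives 46.07.
Difference: 46.07 − 27.25 = 18.82.

18.82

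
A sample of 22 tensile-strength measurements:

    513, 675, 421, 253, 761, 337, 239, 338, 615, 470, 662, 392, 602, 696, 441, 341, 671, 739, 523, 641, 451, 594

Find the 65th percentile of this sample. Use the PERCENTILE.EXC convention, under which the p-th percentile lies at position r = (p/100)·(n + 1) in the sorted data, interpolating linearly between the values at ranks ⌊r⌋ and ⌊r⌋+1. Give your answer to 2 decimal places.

Sorted: 239, 253, 337, 338, 341, 392, 421, 441, 451, 470, 513, 523, 594, 602, 615, 641, 662, 671, 675, 696, 739, 761.
n = 22.
r = (65/100)·(22 + 1) = 14.95.
Rank 14 is 602 and rank 15 is 615.
Interpolate: 602 + 0.95·(615 − 602) = 602 + 0.95·13 = 614.35.

614.35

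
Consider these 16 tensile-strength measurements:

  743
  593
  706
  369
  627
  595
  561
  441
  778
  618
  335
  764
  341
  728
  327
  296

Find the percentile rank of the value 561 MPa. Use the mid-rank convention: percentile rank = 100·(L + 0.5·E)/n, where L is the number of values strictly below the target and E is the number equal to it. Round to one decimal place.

Sorted: 296, 327, 335, 341, 369, 441, 561, 593, 595, 618, 627, 706, 728, 743, 764, 778.
Count below 561: L = 6; count equal: E = 1; n = 16.
Percentile rank = 100·(6 + 0.5·1)/16 = 100·6.5/16 = 40.62.

40.6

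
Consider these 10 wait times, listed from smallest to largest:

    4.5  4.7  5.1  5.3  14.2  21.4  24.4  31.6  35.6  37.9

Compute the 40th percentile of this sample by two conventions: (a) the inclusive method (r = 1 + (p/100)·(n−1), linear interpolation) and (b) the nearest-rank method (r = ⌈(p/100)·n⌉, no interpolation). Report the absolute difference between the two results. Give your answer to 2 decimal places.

5.34

n = 10.
(a) r = 4.6; between ranks 4 (5.3) and 5 (14.2): 10.64.
(b) the nearest-rank method: rank 4 → 5.3.
|10.64 − 5.3| = 5.34.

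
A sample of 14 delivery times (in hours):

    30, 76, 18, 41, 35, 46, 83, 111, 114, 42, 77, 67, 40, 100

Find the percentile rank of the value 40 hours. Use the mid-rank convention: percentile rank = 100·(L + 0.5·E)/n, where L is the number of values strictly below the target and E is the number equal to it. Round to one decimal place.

25.0

Sorted: 18, 30, 35, 40, 41, 42, 46, 67, 76, 77, 83, 100, 111, 114.
Count below 40: L = 3; count equal: E = 1; n = 14.
Percentile rank = 100·(3 + 0.5·1)/14 = 100·3.5/14 = 25.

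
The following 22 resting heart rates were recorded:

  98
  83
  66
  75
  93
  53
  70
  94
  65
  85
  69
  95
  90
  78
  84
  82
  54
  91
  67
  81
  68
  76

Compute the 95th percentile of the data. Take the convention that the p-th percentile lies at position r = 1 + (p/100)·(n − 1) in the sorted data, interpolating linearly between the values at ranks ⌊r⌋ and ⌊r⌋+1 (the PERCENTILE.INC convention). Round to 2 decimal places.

94.95

Sorted: 53, 54, 65, 66, 67, 68, 69, 70, 75, 76, 78, 81, 82, 83, 84, 85, 90, 91, 93, 94, 95, 98.
n = 22.
r = 1 + (95/100)·(22 − 1) = 1 + 19.95 = 20.95.
Rank 20 is 94 and rank 21 is 95.
Interpolate: 94 + 0.95·(95 − 94) = 94 + 0.95·1 = 94.95.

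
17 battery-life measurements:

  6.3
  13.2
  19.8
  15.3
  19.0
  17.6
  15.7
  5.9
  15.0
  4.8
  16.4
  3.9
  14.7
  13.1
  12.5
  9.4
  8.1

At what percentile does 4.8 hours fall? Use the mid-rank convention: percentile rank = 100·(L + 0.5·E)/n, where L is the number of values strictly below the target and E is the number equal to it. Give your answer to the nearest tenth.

8.8

Sorted: 3.9, 4.8, 5.9, 6.3, 8.1, 9.4, 12.5, 13.1, 13.2, 14.7, 15.0, 15.3, 15.7, 16.4, 17.6, 19.0, 19.8.
Count below 4.8: L = 1; count equal: E = 1; n = 17.
Percentile rank = 100·(1 + 0.5·1)/17 = 100·1.5/17 = 8.824.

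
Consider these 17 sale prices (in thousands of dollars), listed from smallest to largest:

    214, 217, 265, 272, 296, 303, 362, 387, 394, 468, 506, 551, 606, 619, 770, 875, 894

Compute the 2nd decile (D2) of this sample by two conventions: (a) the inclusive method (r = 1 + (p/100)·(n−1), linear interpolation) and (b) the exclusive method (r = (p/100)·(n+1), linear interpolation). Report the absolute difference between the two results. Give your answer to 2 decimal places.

n = 17.
(a) r = 4.2; between ranks 4 (272) and 5 (296): 276.8.
(b) r = 3.6; between ranks 3 (265) and 4 (272): 269.2.
|276.8 − 269.2| = 7.6.

7.60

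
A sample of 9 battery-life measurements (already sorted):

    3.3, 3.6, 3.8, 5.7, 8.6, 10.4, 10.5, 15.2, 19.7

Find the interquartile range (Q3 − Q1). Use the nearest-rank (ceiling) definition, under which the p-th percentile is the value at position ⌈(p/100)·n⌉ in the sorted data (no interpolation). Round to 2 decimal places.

6.70

n = 9.
P25: rank ⌈25/100·9⌉ = 3 → 3.8.
P75: rank ⌈75/100·9⌉ = 7 → 10.5.
Difference: 10.5 − 3.8 = 6.7.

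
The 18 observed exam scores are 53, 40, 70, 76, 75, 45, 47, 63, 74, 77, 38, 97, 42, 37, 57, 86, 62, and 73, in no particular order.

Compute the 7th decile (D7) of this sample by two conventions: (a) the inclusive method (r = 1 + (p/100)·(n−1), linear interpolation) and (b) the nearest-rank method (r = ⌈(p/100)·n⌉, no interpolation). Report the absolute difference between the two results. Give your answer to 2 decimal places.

0.10

Sorted: 37, 38, 40, 42, 45, 47, 53, 57, 62, 63, 70, 73, 74, 75, 76, 77, 86, 97.
n = 18.
(a) r = 12.9; between ranks 12 (73) and 13 (74): 73.9.
(b) the nearest-rank method: rank 13 → 74.
|73.9 − 74| = 0.1.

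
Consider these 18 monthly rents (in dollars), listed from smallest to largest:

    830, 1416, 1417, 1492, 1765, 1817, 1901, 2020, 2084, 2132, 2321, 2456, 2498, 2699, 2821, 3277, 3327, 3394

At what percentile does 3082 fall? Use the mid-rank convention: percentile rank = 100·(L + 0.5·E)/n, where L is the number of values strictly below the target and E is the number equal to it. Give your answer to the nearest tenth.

83.3

Count below 3082: L = 15; count equal: E = 0; n = 18.
Percentile rank = 100·(15 + 0.5·0)/18 = 100·15/18 = 83.33.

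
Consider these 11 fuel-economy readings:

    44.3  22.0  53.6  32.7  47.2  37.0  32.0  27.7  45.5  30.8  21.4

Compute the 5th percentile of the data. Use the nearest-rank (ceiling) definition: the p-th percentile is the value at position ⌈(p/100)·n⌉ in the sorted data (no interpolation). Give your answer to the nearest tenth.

21.4

Sorted: 21.4, 22.0, 27.7, 30.8, 32.0, 32.7, 37.0, 44.3, 45.5, 47.2, 53.6.
n = 11.
Position = ⌈5/100 · 11⌉ = ⌈0.55⌉ = 1.
The value at rank 1 is 21.4.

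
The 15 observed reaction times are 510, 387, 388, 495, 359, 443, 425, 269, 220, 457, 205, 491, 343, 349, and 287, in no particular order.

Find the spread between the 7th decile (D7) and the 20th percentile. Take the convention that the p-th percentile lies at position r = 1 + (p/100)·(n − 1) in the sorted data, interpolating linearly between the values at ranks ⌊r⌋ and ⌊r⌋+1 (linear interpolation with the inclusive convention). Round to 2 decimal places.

Sorted: 205, 220, 269, 287, 343, 349, 359, 387, 388, 425, 443, 457, 491, 495, 510.
n = 15.
P20: r = 3.8; ranks 3–4 are 269, 287; interpolating gives 283.4.
P70: r = 10.8; ranks 10–11 are 425, 443; interpolating gives 439.4.
Difference: 439.4 − 283.4 = 156.

156.00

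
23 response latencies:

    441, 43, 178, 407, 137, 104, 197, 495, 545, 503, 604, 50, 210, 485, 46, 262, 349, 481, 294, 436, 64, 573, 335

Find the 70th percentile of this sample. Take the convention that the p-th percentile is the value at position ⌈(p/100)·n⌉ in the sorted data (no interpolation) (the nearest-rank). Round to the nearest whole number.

481

Sorted: 43, 46, 50, 64, 104, 137, 178, 197, 210, 262, 294, 335, 349, 407, 436, 441, 481, 485, 495, 503, 545, 573, 604.
n = 23.
Position = ⌈70/100 · 23⌉ = ⌈16.1⌉ = 17.
The value at rank 17 is 481.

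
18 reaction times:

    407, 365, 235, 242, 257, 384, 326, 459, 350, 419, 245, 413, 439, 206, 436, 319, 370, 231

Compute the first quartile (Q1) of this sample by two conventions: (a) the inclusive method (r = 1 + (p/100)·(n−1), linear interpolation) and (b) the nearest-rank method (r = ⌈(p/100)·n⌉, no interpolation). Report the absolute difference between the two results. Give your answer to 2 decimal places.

Sorted: 206, 231, 235, 242, 245, 257, 319, 326, 350, 365, 370, 384, 407, 413, 419, 436, 439, 459.
n = 18.
(a) r = 5.25; between ranks 5 (245) and 6 (257): 248.
(b) the nearest-rank method: rank 5 → 245.
|248 − 245| = 3.

3.00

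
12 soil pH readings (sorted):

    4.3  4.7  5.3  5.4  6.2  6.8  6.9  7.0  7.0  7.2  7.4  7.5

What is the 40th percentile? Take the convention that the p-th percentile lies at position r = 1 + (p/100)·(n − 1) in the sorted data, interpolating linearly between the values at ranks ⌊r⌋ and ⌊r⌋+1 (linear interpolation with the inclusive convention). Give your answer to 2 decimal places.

6.44

n = 12.
r = 1 + (40/100)·(12 − 1) = 1 + 4.4 = 5.4.
Rank 5 is 6.2 and rank 6 is 6.8.
Interpolate: 6.2 + 0.4·(6.8 − 6.2) = 6.2 + 0.4·0.6 = 6.44.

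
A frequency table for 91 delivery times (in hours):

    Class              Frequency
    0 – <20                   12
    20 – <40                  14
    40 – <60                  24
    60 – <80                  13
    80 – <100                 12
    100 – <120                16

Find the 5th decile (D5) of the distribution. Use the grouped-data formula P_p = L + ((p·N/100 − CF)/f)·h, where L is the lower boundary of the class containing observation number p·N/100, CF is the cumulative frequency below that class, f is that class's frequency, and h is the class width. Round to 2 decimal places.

N = 91; target position k = 50/100 · 91 = 45.5.
Cumulative frequencies: 12, 26, 50, 63, 75, 91.
Observation 45.5 falls in the class 40 – <60.
L = 40, CF = 26, f = 24, h = 20.
P50 = 40 + ((45.5 − 26)/24)·20 = 40 + 16.25 = 56.25.

56.25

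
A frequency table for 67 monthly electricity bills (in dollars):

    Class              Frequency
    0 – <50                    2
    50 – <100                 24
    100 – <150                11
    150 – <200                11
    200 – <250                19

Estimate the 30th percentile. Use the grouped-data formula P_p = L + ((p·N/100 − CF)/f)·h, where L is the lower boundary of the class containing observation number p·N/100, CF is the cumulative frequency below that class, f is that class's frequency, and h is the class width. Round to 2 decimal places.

87.71

N = 67; target position k = 30/100 · 67 = 20.1.
Cumulative frequencies: 2, 26, 37, 48, 67.
Observation 20.1 falls in the class 50 – <100.
L = 50, CF = 2, f = 24, h = 50.
P30 = 50 + ((20.1 − 2)/24)·50 = 50 + 37.7083 = 87.7083.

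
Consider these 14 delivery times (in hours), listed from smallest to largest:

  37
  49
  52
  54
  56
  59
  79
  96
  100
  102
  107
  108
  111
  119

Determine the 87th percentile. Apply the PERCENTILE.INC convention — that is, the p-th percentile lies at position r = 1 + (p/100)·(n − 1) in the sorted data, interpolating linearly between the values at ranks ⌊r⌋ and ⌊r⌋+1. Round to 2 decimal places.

108.93

n = 14.
r = 1 + (87/100)·(14 − 1) = 1 + 11.31 = 12.31.
Rank 12 is 108 and rank 13 is 111.
Interpolate: 108 + 0.31·(111 − 108) = 108 + 0.31·3 = 108.93.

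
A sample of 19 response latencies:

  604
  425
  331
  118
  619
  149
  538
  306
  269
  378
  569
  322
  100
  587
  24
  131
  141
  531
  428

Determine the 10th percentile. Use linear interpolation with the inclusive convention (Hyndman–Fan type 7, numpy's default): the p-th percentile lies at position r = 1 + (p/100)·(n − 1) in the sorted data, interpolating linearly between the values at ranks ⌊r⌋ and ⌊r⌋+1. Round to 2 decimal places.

Sorted: 24, 100, 118, 131, 141, 149, 269, 306, 322, 331, 378, 425, 428, 531, 538, 569, 587, 604, 619.
n = 19.
r = 1 + (10/100)·(19 − 1) = 1 + 1.8 = 2.8.
Rank 2 is 100 and rank 3 is 118.
Interpolate: 100 + 0.8·(118 − 100) = 100 + 0.8·18 = 114.4.

114.40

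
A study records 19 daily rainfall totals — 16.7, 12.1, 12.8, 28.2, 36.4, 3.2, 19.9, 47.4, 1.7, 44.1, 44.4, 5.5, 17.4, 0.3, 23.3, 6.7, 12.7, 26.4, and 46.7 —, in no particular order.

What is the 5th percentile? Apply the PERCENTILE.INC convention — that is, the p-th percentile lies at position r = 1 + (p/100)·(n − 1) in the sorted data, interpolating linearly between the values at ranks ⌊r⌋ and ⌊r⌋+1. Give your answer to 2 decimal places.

Sorted: 0.3, 1.7, 3.2, 5.5, 6.7, 12.1, 12.7, 12.8, 16.7, 17.4, 19.9, 23.3, 26.4, 28.2, 36.4, 44.1, 44.4, 46.7, 47.4.
n = 19.
r = 1 + (5/100)·(19 − 1) = 1 + 0.9 = 1.9.
Rank 1 is 0.3 and rank 2 is 1.7.
Interpolate: 0.3 + 0.9·(1.7 − 0.3) = 0.3 + 0.9·1.4 = 1.56.

1.56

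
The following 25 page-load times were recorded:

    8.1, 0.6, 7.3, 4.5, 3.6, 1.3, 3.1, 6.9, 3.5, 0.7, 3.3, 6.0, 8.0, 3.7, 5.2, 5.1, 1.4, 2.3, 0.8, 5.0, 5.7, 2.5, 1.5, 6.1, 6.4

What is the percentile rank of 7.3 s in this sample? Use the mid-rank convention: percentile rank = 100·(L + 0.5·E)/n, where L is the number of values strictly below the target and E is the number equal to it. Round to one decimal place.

90.0

Sorted: 0.6, 0.7, 0.8, 1.3, 1.4, 1.5, 2.3, 2.5, 3.1, 3.3, 3.5, 3.6, 3.7, 4.5, 5.0, 5.1, 5.2, 5.7, 6.0, 6.1, 6.4, 6.9, 7.3, 8.0, 8.1.
Count below 7.3: L = 22; count equal: E = 1; n = 25.
Percentile rank = 100·(22 + 0.5·1)/25 = 100·22.5/25 = 90.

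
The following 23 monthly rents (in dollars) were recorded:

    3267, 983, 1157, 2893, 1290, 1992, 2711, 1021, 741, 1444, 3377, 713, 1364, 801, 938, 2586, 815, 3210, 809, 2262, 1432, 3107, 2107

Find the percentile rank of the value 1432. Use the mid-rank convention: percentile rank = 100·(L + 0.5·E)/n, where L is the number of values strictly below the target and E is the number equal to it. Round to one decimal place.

Sorted: 713, 741, 801, 809, 815, 938, 983, 1021, 1157, 1290, 1364, 1432, 1444, 1992, 2107, 2262, 2586, 2711, 2893, 3107, 3210, 3267, 3377.
Count below 1432: L = 11; count equal: E = 1; n = 23.
Percentile rank = 100·(11 + 0.5·1)/23 = 100·11.5/23 = 50.

50.0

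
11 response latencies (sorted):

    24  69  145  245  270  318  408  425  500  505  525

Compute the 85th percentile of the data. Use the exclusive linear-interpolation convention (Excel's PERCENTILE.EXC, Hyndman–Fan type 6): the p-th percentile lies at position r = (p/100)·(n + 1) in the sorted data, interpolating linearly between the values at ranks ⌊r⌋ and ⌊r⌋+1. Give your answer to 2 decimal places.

509.00

n = 11.
r = (85/100)·(11 + 1) = 10.2.
Rank 10 is 505 and rank 11 is 525.
Interpolate: 505 + 0.2·(525 − 505) = 505 + 0.2·20 = 509.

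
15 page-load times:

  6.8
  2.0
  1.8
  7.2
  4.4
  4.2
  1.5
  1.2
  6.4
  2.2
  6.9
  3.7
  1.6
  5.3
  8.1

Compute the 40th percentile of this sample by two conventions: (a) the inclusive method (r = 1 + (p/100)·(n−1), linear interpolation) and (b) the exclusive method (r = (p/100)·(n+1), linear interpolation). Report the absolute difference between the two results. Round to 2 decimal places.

Sorted: 1.2, 1.5, 1.6, 1.8, 2.0, 2.2, 3.7, 4.2, 4.4, 5.3, 6.4, 6.8, 6.9, 7.2, 8.1.
n = 15.
(a) r = 6.6; between ranks 6 (2.2) and 7 (3.7): 3.1.
(b) r = 6.4; between ranks 6 (2.2) and 7 (3.7): 2.8.
|3.1 − 2.8| = 0.3.

0.30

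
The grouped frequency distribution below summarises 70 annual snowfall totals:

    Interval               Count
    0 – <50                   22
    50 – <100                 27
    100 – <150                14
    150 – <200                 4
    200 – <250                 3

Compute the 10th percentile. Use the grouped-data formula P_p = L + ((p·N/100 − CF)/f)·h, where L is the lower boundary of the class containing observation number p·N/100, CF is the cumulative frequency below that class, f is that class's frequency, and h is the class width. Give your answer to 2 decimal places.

15.91

N = 70; target position k = 10/100 · 70 = 7.
Cumulative frequencies: 22, 49, 63, 67, 70.
Observation 7 falls in the class 0 – <50.
L = 0, CF = 0, f = 22, h = 50.
P10 = 0 + ((7 − 0)/22)·50 = 0 + 15.9091 = 15.9091.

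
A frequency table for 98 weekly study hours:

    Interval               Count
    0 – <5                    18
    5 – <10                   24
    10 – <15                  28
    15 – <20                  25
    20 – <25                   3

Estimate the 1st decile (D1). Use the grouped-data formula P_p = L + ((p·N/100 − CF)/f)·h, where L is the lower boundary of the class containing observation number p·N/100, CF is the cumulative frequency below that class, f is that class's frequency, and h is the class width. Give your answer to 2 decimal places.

N = 98; target position k = 10/100 · 98 = 9.8.
Cumulative frequencies: 18, 42, 70, 95, 98.
Observation 9.8 falls in the class 0 – <5.
L = 0, CF = 0, f = 18, h = 5.
P10 = 0 + ((9.8 − 0)/18)·5 = 0 + 2.72222 = 2.72222.

2.72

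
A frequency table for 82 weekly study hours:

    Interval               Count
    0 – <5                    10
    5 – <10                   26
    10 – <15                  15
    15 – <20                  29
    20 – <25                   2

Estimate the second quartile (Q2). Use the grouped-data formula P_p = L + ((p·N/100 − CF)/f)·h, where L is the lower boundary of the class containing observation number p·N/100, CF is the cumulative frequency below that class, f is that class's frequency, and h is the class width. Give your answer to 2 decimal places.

N = 82; target position k = 50/100 · 82 = 41.
Cumulative frequencies: 10, 36, 51, 80, 82.
Observation 41 falls in the class 10 – <15.
L = 10, CF = 36, f = 15, h = 5.
P50 = 10 + ((41 − 36)/15)·5 = 10 + 1.66667 = 11.6667.

11.67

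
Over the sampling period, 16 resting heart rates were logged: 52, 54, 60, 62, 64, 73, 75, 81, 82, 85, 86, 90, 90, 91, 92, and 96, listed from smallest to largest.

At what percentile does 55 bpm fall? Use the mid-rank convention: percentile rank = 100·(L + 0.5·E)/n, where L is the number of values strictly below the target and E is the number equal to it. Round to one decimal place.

Count below 55: L = 2; count equal: E = 0; n = 16.
Percentile rank = 100·(2 + 0.5·0)/16 = 100·2/16 = 12.5.

12.5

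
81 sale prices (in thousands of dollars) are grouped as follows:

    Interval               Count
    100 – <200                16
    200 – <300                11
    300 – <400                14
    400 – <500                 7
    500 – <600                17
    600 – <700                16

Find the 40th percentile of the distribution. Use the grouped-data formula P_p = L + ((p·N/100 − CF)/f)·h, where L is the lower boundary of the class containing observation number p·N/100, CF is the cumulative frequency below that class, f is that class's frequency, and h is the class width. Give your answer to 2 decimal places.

N = 81; target position k = 40/100 · 81 = 32.4.
Cumulative frequencies: 16, 27, 41, 48, 65, 81.
Observation 32.4 falls in the class 300 – <400.
L = 300, CF = 27, f = 14, h = 100.
P40 = 300 + ((32.4 − 27)/14)·100 = 300 + 38.5714 = 338.571.

338.57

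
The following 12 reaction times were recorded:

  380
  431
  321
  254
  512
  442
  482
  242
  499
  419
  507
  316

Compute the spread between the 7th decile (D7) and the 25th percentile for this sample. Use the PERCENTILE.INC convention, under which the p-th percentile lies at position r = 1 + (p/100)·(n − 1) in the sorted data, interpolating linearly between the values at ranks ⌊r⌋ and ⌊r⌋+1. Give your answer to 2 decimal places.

150.25

Sorted: 242, 254, 316, 321, 380, 419, 431, 442, 482, 499, 507, 512.
n = 12.
P25: r = 3.75; ranks 3–4 are 316, 321; interpolating gives 319.75.
P70: r = 8.7; ranks 8–9 are 442, 482; interpolating gives 470.
Difference: 470 − 319.75 = 150.25.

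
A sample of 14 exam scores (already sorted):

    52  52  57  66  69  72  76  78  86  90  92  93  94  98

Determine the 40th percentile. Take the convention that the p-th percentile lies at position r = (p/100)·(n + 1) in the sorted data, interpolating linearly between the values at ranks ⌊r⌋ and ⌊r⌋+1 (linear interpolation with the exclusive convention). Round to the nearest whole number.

n = 14.
r = (40/100)·(14 + 1) = 6.
r is an integer, so P40 is the value at rank 6: 72.

72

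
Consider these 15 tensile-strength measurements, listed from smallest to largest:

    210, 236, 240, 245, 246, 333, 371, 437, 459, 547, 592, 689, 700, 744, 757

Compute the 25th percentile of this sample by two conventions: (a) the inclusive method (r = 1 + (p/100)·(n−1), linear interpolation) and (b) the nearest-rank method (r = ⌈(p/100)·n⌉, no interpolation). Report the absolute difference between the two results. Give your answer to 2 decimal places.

n = 15.
(a) r = 4.5; between ranks 4 (245) and 5 (246): 245.5.
(b) the nearest-rank method: rank 4 → 245.
|245.5 − 245| = 0.5.

0.50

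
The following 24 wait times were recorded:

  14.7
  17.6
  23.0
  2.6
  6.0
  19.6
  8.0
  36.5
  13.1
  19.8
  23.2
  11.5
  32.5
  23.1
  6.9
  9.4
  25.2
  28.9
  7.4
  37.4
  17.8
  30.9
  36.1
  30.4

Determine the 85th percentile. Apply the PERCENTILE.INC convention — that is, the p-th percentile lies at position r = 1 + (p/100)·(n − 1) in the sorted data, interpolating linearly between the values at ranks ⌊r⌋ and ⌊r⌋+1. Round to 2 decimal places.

Sorted: 2.6, 6.0, 6.9, 7.4, 8.0, 9.4, 11.5, 13.1, 14.7, 17.6, 17.8, 19.6, 19.8, 23.0, 23.1, 23.2, 25.2, 28.9, 30.4, 30.9, 32.5, 36.1, 36.5, 37.4.
n = 24.
r = 1 + (85/100)·(24 − 1) = 1 + 19.55 = 20.55.
Rank 20 is 30.9 and rank 21 is 32.5.
Interpolate: 30.9 + 0.55·(32.5 − 30.9) = 30.9 + 0.55·1.6 = 31.78.

31.78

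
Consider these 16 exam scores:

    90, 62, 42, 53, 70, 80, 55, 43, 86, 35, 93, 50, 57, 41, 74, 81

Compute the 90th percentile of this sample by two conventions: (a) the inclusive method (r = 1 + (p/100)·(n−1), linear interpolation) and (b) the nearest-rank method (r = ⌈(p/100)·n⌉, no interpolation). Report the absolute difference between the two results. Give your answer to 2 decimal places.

2.00

Sorted: 35, 41, 42, 43, 50, 53, 55, 57, 62, 70, 74, 80, 81, 86, 90, 93.
n = 16.
(a) r = 14.5; between ranks 14 (86) and 15 (90): 88.
(b) the nearest-rank method: rank 15 → 90.
|88 − 90| = 2.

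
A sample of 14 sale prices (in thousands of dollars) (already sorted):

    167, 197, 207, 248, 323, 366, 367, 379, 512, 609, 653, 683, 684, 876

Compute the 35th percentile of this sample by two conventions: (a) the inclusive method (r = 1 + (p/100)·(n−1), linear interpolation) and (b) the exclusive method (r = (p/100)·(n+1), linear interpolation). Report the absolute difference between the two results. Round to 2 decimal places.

12.90

n = 14.
(a) r = 5.55; between ranks 5 (323) and 6 (366): 346.65.
(b) r = 5.25; between ranks 5 (323) and 6 (366): 333.75.
|346.65 − 333.75| = 12.9.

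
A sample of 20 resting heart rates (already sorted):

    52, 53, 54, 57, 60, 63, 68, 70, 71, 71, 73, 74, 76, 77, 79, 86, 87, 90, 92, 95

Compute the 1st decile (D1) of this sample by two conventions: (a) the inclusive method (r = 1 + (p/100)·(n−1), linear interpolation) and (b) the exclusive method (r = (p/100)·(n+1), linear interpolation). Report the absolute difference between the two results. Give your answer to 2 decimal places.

n = 20.
(a) r = 2.9; between ranks 2 (53) and 3 (54): 53.9.
(b) r = 2.1; between ranks 2 (53) and 3 (54): 53.1.
|53.9 − 53.1| = 0.8.

0.80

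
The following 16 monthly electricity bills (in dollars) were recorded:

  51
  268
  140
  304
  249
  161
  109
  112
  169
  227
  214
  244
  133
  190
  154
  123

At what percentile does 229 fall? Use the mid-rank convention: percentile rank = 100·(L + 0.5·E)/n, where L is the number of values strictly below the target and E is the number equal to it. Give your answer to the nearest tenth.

Sorted: 51, 109, 112, 123, 133, 140, 154, 161, 169, 190, 214, 227, 244, 249, 268, 304.
Count below 229: L = 12; count equal: E = 0; n = 16.
Percentile rank = 100·(12 + 0.5·0)/16 = 100·12/16 = 75.

75.0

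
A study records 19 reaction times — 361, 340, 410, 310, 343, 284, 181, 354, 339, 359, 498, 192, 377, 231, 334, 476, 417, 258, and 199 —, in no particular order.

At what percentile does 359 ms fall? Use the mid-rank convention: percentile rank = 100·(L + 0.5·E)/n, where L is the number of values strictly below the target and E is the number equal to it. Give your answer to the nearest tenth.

65.8

Sorted: 181, 192, 199, 231, 258, 284, 310, 334, 339, 340, 343, 354, 359, 361, 377, 410, 417, 476, 498.
Count below 359: L = 12; count equal: E = 1; n = 19.
Percentile rank = 100·(12 + 0.5·1)/19 = 100·12.5/19 = 65.79.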